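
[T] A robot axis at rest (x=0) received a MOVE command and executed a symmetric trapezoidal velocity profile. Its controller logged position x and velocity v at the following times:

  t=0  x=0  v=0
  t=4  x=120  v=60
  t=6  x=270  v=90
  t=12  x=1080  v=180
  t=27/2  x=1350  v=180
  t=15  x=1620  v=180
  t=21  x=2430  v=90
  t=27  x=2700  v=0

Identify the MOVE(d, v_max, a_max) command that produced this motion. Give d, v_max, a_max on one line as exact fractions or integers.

final state: t=27, x=2700, v=0 → d = 2700
a_max = (60−0)/(4−0) = 15
max v = 180 over t∈[12,15] → v_max = 180
check: 180·(12+3) = 2700 ✓

d=2700 v_max=180 a_max=15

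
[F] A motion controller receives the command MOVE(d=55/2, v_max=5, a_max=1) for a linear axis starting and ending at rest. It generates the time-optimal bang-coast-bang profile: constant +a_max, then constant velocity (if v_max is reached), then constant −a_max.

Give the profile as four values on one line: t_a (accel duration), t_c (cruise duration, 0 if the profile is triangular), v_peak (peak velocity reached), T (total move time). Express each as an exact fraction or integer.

t_a=5 t_c=1/2 v_peak=5 T=21/2

v_max²/a_max = 5²/1 = 25
55/2 ≥ 25 → trapezoidal
t_a = 5/1 = 5; v_peak = 5
d_cruise = 55/2 − 25 = 5/2; t_c = (5/2)/5 = 1/2
T = 2·5 + 1/2 = 21/2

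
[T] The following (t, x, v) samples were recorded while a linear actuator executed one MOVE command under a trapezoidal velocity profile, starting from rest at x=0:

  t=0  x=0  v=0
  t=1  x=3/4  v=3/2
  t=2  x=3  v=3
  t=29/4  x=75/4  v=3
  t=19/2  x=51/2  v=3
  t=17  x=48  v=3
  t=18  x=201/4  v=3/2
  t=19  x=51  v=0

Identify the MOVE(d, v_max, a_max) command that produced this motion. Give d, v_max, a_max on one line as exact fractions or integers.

d=51 v_max=3 a_max=3/2

final state: t=19, x=51, v=0 → d = 51
a_max = (3/2−0)/(1−0) = 3/2
max v = 3 over t∈[2,17] → v_max = 3
check: 3·(2+15) = 51 ✓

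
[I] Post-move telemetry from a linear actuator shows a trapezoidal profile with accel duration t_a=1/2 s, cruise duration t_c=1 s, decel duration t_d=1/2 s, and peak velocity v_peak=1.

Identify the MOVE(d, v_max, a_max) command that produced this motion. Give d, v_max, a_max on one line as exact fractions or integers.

d=3/2 v_max=1 a_max=2

a_max = 1/(1/2) = 2
d_a = ½·1·1/2 = 1/4; d_c = 1·1 = 1
d = 2·1/4 + 1 = 3/2
t_c = 1 > 0 so v_max = 1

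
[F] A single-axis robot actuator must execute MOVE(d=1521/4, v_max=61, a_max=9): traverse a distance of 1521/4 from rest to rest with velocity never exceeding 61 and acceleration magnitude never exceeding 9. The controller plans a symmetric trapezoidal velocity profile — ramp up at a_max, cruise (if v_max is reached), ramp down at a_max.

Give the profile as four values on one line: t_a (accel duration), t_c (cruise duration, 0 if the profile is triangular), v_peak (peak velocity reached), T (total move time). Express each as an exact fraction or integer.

(v_max)²/a_max = 61²/9 = 3721/9
1521/4 < 3721/9 so t_c = 0
v_peak = √(1521/4·9) = √(13689/4) = 117/2
t_a = (117/2)/9 = 13/2; t_c = 0
T = 2·13/2 = 13

t_a=13/2 t_c=0 v_peak=117/2 T=13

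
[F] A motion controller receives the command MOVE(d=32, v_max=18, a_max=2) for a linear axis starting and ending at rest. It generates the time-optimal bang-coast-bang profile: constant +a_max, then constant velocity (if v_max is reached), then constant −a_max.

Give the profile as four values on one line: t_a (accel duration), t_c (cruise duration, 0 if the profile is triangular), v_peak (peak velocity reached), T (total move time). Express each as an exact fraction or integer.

(v_max)²/a_max = 18²/2 = 162
32 < 162 so t_c = 0
v_peak = √(32·2) = √64 = 8
t_a = 8/2 = 4; t_c = 0
T = 2·4 = 8

t_a=4 t_c=0 v_peak=8 T=8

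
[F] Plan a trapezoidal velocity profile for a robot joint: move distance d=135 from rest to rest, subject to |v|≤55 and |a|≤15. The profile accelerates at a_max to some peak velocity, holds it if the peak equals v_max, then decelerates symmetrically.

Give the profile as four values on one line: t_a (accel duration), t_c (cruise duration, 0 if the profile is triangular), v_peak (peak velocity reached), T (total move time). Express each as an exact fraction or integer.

t_a=3 t_c=0 v_peak=45 T=6

(v_max)²/a_max = 55²/15 = 605/3
135 < 605/3 so t_c = 0
v_peak = √(135·15) = √2025 = 45
t_a = 45/15 = 3; t_c = 0
T = 2·3 = 6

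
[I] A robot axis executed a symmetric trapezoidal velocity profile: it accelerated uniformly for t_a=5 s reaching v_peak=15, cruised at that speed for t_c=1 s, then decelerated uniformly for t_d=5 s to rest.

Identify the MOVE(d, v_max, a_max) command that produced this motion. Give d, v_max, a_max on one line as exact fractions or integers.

d=90 v_max=15 a_max=3

a_max = 15/5 = 3
d_a = ½·15·5 = 75/2; d_c = 15·1 = 15
d = 2·75/2 + 15 = 90
t_c = 1 > 0 so v_max = 15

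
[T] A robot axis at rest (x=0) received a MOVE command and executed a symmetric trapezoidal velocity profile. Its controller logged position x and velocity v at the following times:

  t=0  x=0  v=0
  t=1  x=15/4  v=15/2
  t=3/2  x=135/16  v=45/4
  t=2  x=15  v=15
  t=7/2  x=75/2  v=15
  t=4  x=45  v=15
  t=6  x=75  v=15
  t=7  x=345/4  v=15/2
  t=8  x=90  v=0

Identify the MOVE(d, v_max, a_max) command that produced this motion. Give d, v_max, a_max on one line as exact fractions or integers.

d=90 v_max=15 a_max=15/2

final state: t=8, x=90, v=0 → d = 90
a_max = (15/2−0)/(1−0) = 15/2
max v = 15 over t∈[2,6] → v_max = 15
check: 15·(2+4) = 90 ✓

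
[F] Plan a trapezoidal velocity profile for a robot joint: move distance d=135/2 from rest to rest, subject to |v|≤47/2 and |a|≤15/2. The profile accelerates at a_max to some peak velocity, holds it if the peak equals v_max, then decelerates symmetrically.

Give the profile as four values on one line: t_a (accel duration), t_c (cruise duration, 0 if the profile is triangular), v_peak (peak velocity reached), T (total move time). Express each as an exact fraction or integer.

t_a=3 t_c=0 v_peak=45/2 T=6

(v_max)²/a_max = (47/2)²/(15/2) = 2209/30
135/2 < 2209/30 ⇒ no cruise
v_peak = √(135/2·15/2) = √(2025/4) = 45/2
t_a = (45/2)/(15/2) = 3; t_c = 0
T = 2·3 = 6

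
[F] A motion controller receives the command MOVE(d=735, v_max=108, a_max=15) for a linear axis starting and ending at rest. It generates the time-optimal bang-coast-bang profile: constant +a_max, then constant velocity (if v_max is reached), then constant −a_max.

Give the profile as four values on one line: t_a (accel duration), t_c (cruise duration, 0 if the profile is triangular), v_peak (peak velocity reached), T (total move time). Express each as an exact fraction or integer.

t_a=7 t_c=0 v_peak=105 T=14

vₘ²/aₘ = 108²/15 = 3888/5
735 < 3888/5 → triangular
v_peak = √(735·15) = √11025 = 105
t_a = 105/15 = 7; t_c = 0
T = 2·7 = 14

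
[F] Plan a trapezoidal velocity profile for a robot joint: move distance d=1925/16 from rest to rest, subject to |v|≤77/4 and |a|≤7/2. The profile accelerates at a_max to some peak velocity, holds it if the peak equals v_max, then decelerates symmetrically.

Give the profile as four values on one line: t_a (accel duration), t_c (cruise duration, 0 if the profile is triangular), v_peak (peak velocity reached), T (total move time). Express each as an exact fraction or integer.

t_a=11/2 t_c=3/4 v_peak=77/4 T=47/4

(v_max)²/a_max = (77/4)²/(7/2) = 847/8
1925/16 ≥ 847/8 so v_max reached
t_a = (77/4)/(7/2) = 11/2; v_peak = 77/4
d_cruise = 1925/16 − 847/8 = 231/16; t_c = (231/16)/(77/4) = 3/4
T = 2·11/2 + 3/4 = 47/4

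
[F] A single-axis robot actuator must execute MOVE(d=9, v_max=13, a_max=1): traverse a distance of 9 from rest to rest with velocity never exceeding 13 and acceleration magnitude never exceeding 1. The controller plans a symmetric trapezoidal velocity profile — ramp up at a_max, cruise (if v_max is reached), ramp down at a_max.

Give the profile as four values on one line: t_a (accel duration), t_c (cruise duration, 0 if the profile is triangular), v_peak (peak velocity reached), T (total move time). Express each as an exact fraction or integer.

v_max²/a_max = 13²/1 = 169
9 < 169 → triangular
v_peak = √(9·1) = √9 = 3
t_a = 3/1 = 3; t_c = 0
T = 2·3 = 6

t_a=3 t_c=0 v_peak=3 T=6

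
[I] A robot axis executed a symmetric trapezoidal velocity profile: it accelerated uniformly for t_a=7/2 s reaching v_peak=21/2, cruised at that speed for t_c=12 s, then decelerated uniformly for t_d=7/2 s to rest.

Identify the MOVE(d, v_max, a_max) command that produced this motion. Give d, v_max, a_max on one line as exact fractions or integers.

d=651/4 v_max=21/2 a_max=3

a_max = (21/2)/(7/2) = 3
d_a = ½·21/2·7/2 = 147/8; d_c = 21/2·12 = 126
d = 2·147/8 + 126 = 651/4
t_c = 12 > 0 ⇒ limit active, v_max = 21/2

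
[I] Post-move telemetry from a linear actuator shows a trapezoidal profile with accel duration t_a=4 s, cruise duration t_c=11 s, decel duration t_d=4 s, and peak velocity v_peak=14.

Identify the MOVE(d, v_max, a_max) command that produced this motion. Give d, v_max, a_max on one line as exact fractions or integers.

d=210 v_max=14 a_max=7/2

a_max = 14/4 = 7/2
d_a = ½·14·4 = 28; d_c = 14·11 = 154
d = 2·28 + 154 = 210
t_c = 11 > 0 ⇒ limit active, v_max = 14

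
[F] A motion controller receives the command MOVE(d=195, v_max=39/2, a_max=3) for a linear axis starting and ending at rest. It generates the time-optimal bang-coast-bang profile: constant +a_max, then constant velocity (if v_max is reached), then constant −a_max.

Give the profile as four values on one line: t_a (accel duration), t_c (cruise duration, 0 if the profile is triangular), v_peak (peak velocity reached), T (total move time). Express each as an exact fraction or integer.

(v_max)²/a_max = (39/2)²/3 = 507/4
195 ≥ 507/4 ⇒ cruise phase
t_a = (39/2)/3 = 13/2; v_peak = 39/2
d_cruise = 195 − 507/4 = 273/4; t_c = (273/4)/(39/2) = 7/2
T = 2·13/2 + 7/2 = 33/2

t_a=13/2 t_c=7/2 v_peak=39/2 T=33/2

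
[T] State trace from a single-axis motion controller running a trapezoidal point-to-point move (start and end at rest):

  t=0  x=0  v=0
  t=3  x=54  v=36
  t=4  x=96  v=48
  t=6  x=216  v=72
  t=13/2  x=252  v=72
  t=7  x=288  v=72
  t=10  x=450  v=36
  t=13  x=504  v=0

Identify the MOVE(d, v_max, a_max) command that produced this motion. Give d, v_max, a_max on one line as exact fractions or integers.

final state: t=13, x=504, v=0 → d = 504
a_max = (36−0)/(3−0) = 12
max v = 72 over t∈[6,7] → v_max = 72
check: 72·(6+1) = 504 ✓

d=504 v_max=72 a_max=12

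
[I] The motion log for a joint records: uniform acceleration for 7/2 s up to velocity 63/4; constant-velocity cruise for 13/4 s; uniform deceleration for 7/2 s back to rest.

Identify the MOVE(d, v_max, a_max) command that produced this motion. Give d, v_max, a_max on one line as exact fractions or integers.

a_max = (63/4)/(7/2) = 9/2
d_a = ½·63/4·7/2 = 441/16; d_c = 63/4·13/4 = 819/16
d = 2·441/16 + 819/16 = 1701/16
t_c = 13/4 > 0 → v_max = v_peak = 63/4

d=1701/16 v_max=63/4 a_max=9/2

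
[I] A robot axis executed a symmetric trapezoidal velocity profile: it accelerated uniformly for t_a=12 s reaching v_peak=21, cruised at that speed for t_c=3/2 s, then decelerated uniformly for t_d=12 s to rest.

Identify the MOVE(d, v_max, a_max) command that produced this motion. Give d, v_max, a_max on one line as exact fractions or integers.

a_max = 21/12 = 7/4
d_a = ½·21·12 = 126; d_c = 21·3/2 = 63/2
d = 2·126 + 63/2 = 567/2
t_c = 3/2 > 0 ⇒ limit active, v_max = 21

d=567/2 v_max=21 a_max=7/4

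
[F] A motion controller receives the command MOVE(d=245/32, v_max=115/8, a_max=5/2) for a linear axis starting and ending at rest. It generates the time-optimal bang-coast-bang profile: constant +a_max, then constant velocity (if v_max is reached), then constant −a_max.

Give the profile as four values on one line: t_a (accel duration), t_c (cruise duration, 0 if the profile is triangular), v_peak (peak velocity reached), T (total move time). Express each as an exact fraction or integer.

v_max²/a_max = (115/8)²/(5/2) = 2645/32
245/32 < 2645/32 so t_c = 0
v_peak = √(245/32·5/2) = √(1225/64) = 35/8
t_a = (35/8)/(5/2) = 7/4; t_c = 0
T = 2·7/4 = 7/2

t_a=7/4 t_c=0 v_peak=35/8 T=7/2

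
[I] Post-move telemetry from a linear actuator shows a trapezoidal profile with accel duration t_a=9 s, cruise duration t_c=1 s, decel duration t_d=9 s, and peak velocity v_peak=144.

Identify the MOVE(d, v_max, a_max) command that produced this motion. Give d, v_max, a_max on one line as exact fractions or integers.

a_max = 144/9 = 16
d_a = ½·144·9 = 648; d_c = 144·1 = 144
d = 2·648 + 144 = 1440
t_c = 1 > 0 → v_max = v_peak = 144

d=1440 v_max=144 a_max=16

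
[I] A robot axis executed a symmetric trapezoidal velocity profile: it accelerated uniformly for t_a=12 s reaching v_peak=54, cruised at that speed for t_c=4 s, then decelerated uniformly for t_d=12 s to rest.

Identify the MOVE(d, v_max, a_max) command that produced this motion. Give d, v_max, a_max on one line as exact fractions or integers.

a_max = 54/12 = 9/2
d_a = ½·54·12 = 324; d_c = 54·4 = 216
d = 2·324 + 216 = 864
t_c = 4 > 0 so v_max = 54

d=864 v_max=54 a_max=9/2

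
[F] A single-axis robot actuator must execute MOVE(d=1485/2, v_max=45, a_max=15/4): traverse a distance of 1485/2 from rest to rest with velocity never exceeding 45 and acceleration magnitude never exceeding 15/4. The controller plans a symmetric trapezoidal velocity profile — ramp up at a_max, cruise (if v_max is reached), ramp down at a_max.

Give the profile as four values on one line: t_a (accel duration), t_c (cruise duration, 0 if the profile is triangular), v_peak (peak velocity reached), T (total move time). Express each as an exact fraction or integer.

t_a=12 t_c=9/2 v_peak=45 T=57/2

vₘ²/aₘ = 45²/(15/4) = 540
1485/2 ≥ 540 → trapezoidal
t_a = 45/(15/4) = 12; v_peak = 45
d_cruise = 1485/2 − 540 = 405/2; t_c = (405/2)/45 = 9/2
T = 2·12 + 9/2 = 57/2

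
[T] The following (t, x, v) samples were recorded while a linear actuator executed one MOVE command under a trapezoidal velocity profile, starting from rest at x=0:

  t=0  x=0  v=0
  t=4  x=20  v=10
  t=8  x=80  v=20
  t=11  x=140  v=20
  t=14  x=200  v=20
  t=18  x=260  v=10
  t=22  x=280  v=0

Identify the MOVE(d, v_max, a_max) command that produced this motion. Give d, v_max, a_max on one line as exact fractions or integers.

final state: t=22, x=280, v=0 → d = 280
a_max = (10−0)/(4−0) = 5/2
max v = 20 over t∈[8,14] → v_max = 20
check: 20·(8+6) = 280 ✓

d=280 v_max=20 a_max=5/2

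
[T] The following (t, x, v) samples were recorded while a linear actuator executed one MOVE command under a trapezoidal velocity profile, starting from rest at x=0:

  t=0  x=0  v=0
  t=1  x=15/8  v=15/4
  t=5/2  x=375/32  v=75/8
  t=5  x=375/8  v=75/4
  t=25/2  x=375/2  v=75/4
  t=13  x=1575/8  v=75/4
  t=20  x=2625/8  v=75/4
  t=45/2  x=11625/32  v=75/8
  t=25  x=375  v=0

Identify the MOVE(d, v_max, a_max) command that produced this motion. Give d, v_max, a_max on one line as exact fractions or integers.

final state: t=25, x=375, v=0 → d = 375
a_max = (15/4−0)/(1−0) = 15/4
max v = 75/4 over t∈[5,20] → v_max = 75/4
check: 75/4·(5+15) = 375 ✓

d=375 v_max=75/4 a_max=15/4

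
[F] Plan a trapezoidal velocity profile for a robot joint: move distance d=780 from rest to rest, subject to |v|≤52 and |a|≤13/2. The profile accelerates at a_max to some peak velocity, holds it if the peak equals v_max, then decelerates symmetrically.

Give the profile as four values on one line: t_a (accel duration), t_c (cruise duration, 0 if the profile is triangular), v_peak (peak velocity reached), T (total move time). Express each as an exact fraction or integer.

t_a=8 t_c=7 v_peak=52 T=23

vₘ²/aₘ = 52²/(13/2) = 416
780 ≥ 416 ⇒ cruise phase
t_a = 52/(13/2) = 8; v_peak = 52
d_cruise = 780 − 416 = 364; t_c = 364/52 = 7
T = 2·8 + 7 = 23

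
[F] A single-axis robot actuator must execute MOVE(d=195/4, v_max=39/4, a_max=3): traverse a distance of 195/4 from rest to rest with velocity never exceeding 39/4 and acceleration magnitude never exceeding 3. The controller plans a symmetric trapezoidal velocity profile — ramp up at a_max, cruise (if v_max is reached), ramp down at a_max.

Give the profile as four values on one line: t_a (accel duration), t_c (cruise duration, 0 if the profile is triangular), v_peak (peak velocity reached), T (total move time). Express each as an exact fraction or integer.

t_a=13/4 t_c=7/4 v_peak=39/4 T=33/4

(v_max)²/a_max = (39/4)²/3 = 507/16
195/4 ≥ 507/16 so v_max reached
t_a = (39/4)/3 = 13/4; v_peak = 39/4
d_cruise = 195/4 − 507/16 = 273/16; t_c = (273/16)/(39/4) = 7/4
T = 2·13/4 + 7/4 = 33/4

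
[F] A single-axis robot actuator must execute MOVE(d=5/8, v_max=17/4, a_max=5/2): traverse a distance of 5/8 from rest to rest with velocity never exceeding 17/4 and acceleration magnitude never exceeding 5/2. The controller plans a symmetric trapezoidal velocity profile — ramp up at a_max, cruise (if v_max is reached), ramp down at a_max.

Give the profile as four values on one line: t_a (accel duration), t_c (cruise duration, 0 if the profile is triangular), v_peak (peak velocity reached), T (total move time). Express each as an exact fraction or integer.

v_max²/a_max = (17/4)²/(5/2) = 289/40
5/8 < 289/40 ⇒ no cruise
v_peak = √(5/8·5/2) = √(25/16) = 5/4
t_a = (5/4)/(5/2) = 1/2; t_c = 0
T = 2·1/2 = 1

t_a=1/2 t_c=0 v_peak=5/4 T=1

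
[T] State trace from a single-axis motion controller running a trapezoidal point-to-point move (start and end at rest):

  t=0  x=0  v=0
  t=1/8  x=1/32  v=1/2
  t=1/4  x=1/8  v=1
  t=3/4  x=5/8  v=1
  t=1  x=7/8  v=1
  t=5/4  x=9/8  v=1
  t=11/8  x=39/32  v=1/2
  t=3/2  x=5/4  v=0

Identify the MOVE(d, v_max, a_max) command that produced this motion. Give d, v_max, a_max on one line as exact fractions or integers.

d=5/4 v_max=1 a_max=4

final state: t=3/2, x=5/4, v=0 → d = 5/4
a_max = (1/2−0)/(1/8−0) = 4
max v = 1 over t∈[1/4,5/4] → v_max = 1
check: 1·(1/4+1) = 5/4 ✓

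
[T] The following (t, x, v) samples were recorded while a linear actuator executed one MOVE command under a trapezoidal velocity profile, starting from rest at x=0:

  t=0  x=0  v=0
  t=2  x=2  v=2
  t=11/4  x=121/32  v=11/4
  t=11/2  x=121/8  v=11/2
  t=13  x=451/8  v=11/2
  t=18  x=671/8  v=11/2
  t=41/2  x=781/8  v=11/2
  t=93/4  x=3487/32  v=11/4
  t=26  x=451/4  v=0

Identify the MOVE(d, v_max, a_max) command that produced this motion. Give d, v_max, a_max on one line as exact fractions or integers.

d=451/4 v_max=11/2 a_max=1

final state: t=26, x=451/4, v=0 → d = 451/4
a_max = (2−0)/(2−0) = 1
max v = 11/2 over t∈[11/2,41/2] → v_max = 11/2
check: 11/2·(11/2+15) = 451/4 ✓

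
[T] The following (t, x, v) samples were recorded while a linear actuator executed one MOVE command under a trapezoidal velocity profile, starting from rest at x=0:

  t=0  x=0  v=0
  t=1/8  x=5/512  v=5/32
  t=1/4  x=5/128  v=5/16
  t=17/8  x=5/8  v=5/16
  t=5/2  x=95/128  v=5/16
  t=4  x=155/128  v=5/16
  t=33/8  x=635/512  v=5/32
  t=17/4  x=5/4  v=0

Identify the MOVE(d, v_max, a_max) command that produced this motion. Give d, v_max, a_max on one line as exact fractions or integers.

d=5/4 v_max=5/16 a_max=5/4

final state: t=17/4, x=5/4, v=0 → d = 5/4
a_max = (5/32−0)/(1/8−0) = 5/4
max v = 5/16 over t∈[1/4,4] → v_max = 5/16
check: 5/16·(1/4+15/4) = 5/4 ✓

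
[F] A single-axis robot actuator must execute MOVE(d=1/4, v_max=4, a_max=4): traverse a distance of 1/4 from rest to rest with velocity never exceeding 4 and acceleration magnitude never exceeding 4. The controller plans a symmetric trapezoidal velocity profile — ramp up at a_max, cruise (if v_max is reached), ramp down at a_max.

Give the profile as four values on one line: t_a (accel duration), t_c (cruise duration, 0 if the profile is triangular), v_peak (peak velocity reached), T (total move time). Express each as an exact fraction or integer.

t_a=1/4 t_c=0 v_peak=1 T=1/2

(v_max)²/a_max = 4²/4 = 4
1/4 < 4 so t_c = 0
v_peak = √(1/4·4) = √1 = 1
t_a = 1/4; t_c = 0
T = 2·1/4 = 1/2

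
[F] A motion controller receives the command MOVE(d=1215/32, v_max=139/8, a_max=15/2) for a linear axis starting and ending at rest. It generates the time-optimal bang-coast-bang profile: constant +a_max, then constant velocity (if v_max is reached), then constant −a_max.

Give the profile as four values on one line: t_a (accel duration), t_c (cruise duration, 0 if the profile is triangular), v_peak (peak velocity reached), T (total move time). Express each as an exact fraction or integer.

t_a=9/4 t_c=0 v_peak=135/8 T=9/2

v_max²/a_max = (139/8)²/(15/2) = 19321/480
1215/32 < 19321/480 ⇒ no cruise
v_peak = √(1215/32·15/2) = √(18225/64) = 135/8
t_a = (135/8)/(15/2) = 9/4; t_c = 0
T = 2·9/4 = 9/2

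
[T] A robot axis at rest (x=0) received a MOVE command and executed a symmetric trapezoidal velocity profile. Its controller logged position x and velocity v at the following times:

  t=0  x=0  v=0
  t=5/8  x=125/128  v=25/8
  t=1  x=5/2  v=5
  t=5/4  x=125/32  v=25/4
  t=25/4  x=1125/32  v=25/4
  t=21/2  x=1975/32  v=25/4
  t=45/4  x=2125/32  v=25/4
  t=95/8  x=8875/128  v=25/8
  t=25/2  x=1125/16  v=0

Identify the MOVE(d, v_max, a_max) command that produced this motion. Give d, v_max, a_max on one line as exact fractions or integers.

d=1125/16 v_max=25/4 a_max=5

final state: t=25/2, x=1125/16, v=0 → d = 1125/16
a_max = (25/8−0)/(5/8−0) = 5
max v = 25/4 over t∈[5/4,45/4] → v_max = 25/4
check: 25/4·(5/4+10) = 1125/16 ✓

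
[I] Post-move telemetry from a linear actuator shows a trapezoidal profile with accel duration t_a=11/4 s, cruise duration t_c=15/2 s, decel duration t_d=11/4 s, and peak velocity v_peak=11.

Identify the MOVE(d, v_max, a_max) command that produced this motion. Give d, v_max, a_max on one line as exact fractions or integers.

d=451/4 v_max=11 a_max=4

a_max = 11/(11/4) = 4
d_a = ½·11·11/4 = 121/8; d_c = 11·15/2 = 165/2
d = 2·121/8 + 165/2 = 451/4
t_c = 15/2 > 0 → v_max = v_peak = 11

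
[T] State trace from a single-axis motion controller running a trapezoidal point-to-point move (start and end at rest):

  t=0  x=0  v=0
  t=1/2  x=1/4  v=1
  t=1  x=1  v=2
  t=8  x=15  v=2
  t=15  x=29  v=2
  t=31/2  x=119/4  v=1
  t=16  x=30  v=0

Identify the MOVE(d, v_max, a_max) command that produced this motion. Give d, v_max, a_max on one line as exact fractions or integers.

final state: t=16, x=30, v=0 → d = 30
a_max = (1−0)/(1/2−0) = 2
max v = 2 over t∈[1,15] → v_max = 2
check: 2·(1+14) = 30 ✓

d=30 v_max=2 a_max=2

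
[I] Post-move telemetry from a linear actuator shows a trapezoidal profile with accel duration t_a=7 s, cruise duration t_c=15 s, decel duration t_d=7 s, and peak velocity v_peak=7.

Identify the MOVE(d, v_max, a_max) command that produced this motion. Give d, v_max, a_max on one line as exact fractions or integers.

d=154 v_max=7 a_max=1

a_max = 7/7 = 1
d_a = ½·7·7 = 49/2; d_c = 7·15 = 105
d = 2·49/2 + 105 = 154
t_c = 15 > 0 ⇒ limit active, v_max = 7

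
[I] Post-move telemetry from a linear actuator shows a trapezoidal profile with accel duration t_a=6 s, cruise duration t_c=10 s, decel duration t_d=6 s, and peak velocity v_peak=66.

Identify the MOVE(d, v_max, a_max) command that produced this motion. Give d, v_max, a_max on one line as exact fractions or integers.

d=1056 v_max=66 a_max=11

a_max = 66/6 = 11
d_a = ½·66·6 = 198; d_c = 66·10 = 660
d = 2·198 + 660 = 1056
t_c = 10 > 0 so v_max = 66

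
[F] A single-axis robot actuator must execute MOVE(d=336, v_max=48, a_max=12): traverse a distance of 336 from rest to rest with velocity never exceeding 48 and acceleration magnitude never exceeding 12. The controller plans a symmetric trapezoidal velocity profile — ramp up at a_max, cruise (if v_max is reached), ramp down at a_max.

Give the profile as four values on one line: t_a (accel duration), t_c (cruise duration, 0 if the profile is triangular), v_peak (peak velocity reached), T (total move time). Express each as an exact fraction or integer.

t_a=4 t_c=3 v_peak=48 T=11

v_max²/a_max = 48²/12 = 192
336 ≥ 192 so v_max reached
t_a = 48/12 = 4; v_peak = 48
d_cruise = 336 − 192 = 144; t_c = 144/48 = 3
T = 2·4 + 3 = 11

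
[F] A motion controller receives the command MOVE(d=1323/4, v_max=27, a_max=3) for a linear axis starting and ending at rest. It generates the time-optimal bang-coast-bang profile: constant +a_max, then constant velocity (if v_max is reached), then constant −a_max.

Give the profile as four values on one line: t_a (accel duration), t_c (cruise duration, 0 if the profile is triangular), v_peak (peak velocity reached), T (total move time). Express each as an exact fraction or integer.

t_a=9 t_c=13/4 v_peak=27 T=85/4

vₘ²/aₘ = 27²/3 = 243
1323/4 ≥ 243 so v_max reached
t_a = 27/3 = 9; v_peak = 27
d_cruise = 1323/4 − 243 = 351/4; t_c = (351/4)/27 = 13/4
T = 2·9 + 13/4 = 85/4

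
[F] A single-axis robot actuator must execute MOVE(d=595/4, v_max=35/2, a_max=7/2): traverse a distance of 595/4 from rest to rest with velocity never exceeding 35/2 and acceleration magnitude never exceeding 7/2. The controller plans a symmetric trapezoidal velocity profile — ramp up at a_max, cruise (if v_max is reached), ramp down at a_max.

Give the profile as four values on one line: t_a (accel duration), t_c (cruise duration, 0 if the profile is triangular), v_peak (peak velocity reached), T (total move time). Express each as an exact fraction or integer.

t_a=5 t_c=7/2 v_peak=35/2 T=27/2

vₘ²/aₘ = (35/2)²/(7/2) = 175/2
595/4 ≥ 175/2 so v_max reached
t_a = (35/2)/(7/2) = 5; v_peak = 35/2
d_cruise = 595/4 − 175/2 = 245/4; t_c = (245/4)/(35/2) = 7/2
T = 2·5 + 7/2 = 27/2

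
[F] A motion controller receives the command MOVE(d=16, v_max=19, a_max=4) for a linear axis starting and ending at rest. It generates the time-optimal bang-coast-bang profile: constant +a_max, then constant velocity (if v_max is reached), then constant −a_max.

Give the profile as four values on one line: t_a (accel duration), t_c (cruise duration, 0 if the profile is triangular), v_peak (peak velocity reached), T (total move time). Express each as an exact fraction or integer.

t_a=2 t_c=0 v_peak=8 T=4

v_max²/a_max = 19²/4 = 361/4
16 < 361/4 ⇒ no cruise
v_peak = √(16·4) = √64 = 8
t_a = 8/4 = 2; t_c = 0
T = 2·2 = 4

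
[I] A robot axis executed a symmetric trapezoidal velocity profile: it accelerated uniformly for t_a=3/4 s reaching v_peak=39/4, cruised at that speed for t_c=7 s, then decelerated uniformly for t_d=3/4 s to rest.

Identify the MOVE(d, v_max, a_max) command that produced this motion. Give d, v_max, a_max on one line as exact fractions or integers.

a_max = (39/4)/(3/4) = 13
d_a = ½·39/4·3/4 = 117/32; d_c = 39/4·7 = 273/4
d = 2·117/32 + 273/4 = 1209/16
t_c = 7 > 0 → v_max = v_peak = 39/4

d=1209/16 v_max=39/4 a_max=13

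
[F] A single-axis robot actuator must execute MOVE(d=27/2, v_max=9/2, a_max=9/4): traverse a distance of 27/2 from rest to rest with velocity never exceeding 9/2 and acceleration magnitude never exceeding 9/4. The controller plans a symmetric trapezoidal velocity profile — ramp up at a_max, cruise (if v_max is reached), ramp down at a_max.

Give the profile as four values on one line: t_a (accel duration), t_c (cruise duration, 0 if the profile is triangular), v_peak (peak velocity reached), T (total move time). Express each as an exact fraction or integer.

t_a=2 t_c=1 v_peak=9/2 T=5

(v_max)²/a_max = (9/2)²/(9/4) = 9
27/2 ≥ 9 → trapezoidal
t_a = (9/2)/(9/4) = 2; v_peak = 9/2
d_cruise = 27/2 − 9 = 9/2; t_c = (9/2)/(9/2) = 1
T = 2·2 + 1 = 5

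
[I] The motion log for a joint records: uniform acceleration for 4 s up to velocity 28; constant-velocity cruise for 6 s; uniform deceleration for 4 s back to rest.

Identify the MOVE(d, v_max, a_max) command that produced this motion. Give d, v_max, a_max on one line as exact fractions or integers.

a_max = 28/4 = 7
d_a = ½·28·4 = 56; d_c = 28·6 = 168
d = 2·56 + 168 = 280
t_c = 6 > 0 ⇒ limit active, v_max = 28

d=280 v_max=28 a_max=7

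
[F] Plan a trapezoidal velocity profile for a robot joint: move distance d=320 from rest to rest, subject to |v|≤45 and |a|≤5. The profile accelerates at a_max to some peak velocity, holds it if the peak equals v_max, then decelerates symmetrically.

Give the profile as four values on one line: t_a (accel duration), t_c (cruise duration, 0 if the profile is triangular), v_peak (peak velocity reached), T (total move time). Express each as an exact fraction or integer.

t_a=8 t_c=0 v_peak=40 T=16

(v_max)²/a_max = 45²/5 = 405
320 < 405 ⇒ no cruise
v_peak = √(320·5) = √1600 = 40
t_a = 40/5 = 8; t_c = 0
T = 2·8 = 16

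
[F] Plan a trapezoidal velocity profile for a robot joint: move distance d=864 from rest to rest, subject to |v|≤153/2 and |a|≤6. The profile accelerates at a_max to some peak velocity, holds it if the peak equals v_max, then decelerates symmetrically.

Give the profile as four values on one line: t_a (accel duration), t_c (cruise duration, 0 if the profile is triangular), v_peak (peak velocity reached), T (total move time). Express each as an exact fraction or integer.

vₘ²/aₘ = (153/2)²/6 = 7803/8
864 < 7803/8 ⇒ no cruise
v_peak = √(864·6) = √5184 = 72
t_a = 72/6 = 12; t_c = 0
T = 2·12 = 24

t_a=12 t_c=0 v_peak=72 T=24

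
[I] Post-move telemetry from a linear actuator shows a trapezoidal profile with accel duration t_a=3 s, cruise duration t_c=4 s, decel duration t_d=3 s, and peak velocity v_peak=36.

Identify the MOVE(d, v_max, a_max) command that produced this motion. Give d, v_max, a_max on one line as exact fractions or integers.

a_max = 36/3 = 12
d_a = ½·36·3 = 54; d_c = 36·4 = 144
d = 2·54 + 144 = 252
t_c = 4 > 0 ⇒ limit active, v_max = 36

d=252 v_max=36 a_max=12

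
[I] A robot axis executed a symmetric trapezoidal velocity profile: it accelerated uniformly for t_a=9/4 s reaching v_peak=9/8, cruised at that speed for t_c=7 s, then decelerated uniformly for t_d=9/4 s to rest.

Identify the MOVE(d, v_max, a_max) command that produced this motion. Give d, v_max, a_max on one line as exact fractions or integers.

a_max = (9/8)/(9/4) = 1/2
d_a = ½·9/8·9/4 = 81/64; d_c = 9/8·7 = 63/8
d = 2·81/64 + 63/8 = 333/32
t_c = 7 > 0 → v_max = v_peak = 9/8

d=333/32 v_max=9/8 a_max=1/2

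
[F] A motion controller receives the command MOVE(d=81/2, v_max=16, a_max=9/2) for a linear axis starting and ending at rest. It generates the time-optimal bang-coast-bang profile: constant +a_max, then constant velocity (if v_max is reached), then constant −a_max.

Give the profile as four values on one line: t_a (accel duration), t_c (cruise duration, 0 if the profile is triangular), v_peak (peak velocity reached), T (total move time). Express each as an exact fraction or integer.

t_a=3 t_c=0 v_peak=27/2 T=6

v_max²/a_max = 16²/(9/2) = 512/9
81/2 < 512/9 ⇒ no cruise
v_peak = √(81/2·9/2) = √(729/4) = 27/2
t_a = (27/2)/(9/2) = 3; t_c = 0
T = 2·3 = 6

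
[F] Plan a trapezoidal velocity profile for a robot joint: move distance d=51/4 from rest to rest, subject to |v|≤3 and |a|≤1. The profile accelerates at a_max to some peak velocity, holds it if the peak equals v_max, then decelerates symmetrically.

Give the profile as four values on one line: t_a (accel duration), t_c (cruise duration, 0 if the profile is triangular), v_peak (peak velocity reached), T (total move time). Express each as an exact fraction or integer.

(v_max)²/a_max = 3²/1 = 9
51/4 ≥ 9 → trapezoidal
t_a = 3/1 = 3; v_peak = 3
d_cruise = 51/4 − 9 = 15/4; t_c = (15/4)/3 = 5/4
T = 2·3 + 5/4 = 29/4

t_a=3 t_c=5/4 v_peak=3 T=29/4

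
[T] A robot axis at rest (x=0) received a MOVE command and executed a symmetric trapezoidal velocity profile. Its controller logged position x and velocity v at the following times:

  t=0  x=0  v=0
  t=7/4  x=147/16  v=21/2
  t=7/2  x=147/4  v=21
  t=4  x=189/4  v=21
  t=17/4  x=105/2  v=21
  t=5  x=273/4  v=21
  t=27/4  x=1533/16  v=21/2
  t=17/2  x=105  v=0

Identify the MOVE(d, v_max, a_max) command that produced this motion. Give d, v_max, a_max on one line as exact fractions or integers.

d=105 v_max=21 a_max=6

final state: t=17/2, x=105, v=0 → d = 105
a_max = (21/2−0)/(7/4−0) = 6
max v = 21 over t∈[7/2,5] → v_max = 21
check: 21·(7/2+3/2) = 105 ✓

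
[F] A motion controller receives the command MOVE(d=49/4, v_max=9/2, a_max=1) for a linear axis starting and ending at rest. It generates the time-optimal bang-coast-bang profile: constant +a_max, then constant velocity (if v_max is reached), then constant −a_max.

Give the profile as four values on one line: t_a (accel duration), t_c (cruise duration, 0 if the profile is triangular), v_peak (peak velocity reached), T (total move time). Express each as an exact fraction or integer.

t_a=7/2 t_c=0 v_peak=7/2 T=7

vₘ²/aₘ = (9/2)²/1 = 81/4
49/4 < 81/4 so t_c = 0
v_peak = √(49/4·1) = √(49/4) = 7/2
t_a = (7/2)/1 = 7/2; t_c = 0
T = 2·7/2 = 7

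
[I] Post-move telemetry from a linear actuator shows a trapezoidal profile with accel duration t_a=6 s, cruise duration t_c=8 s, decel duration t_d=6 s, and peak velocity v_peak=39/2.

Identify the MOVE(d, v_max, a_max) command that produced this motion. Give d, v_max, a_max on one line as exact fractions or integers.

d=273 v_max=39/2 a_max=13/4

a_max = (39/2)/6 = 13/4
d_a = ½·39/2·6 = 117/2; d_c = 39/2·8 = 156
d = 2·117/2 + 156 = 273
t_c = 8 > 0 → v_max = v_peak = 39/2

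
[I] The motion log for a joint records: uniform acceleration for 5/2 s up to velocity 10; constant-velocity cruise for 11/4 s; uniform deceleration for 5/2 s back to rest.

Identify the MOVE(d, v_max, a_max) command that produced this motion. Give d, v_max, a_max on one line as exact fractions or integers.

d=105/2 v_max=10 a_max=4

a_max = 10/(5/2) = 4
d_a = ½·10·5/2 = 25/2; d_c = 10·11/4 = 55/2
d = 2·25/2 + 55/2 = 105/2
t_c = 11/4 > 0 so v_max = 10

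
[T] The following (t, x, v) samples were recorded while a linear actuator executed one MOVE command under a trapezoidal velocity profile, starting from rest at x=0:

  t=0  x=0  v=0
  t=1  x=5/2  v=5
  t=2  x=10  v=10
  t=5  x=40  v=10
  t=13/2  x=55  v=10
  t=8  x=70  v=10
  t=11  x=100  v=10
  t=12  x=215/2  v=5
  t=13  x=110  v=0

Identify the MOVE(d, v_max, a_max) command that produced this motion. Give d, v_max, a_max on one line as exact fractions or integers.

d=110 v_max=10 a_max=5

final state: t=13, x=110, v=0 → d = 110
a_max = (5−0)/(1−0) = 5
max v = 10 over t∈[2,11] → v_max = 10
check: 10·(2+9) = 110 ✓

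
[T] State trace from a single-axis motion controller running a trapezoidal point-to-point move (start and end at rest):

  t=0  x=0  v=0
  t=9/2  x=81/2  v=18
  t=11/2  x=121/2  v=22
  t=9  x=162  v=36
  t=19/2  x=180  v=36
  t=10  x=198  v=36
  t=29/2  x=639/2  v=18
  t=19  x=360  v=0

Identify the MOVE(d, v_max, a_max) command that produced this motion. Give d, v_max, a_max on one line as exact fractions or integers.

d=360 v_max=36 a_max=4

final state: t=19, x=360, v=0 → d = 360
a_max = (18−0)/(9/2−0) = 4
max v = 36 over t∈[9,10] → v_max = 36
check: 36·(9+1) = 360 ✓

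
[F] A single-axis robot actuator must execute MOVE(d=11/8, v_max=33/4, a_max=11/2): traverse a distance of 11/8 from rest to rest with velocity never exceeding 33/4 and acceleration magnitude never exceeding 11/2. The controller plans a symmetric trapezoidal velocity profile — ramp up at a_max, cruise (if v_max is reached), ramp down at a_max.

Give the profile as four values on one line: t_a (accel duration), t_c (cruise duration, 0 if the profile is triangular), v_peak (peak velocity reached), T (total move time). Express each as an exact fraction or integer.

t_a=1/2 t_c=0 v_peak=11/4 T=1

v_max²/a_max = (33/4)²/(11/2) = 99/8
11/8 < 99/8 → triangular
v_peak = √(11/8·11/2) = √(121/16) = 11/4
t_a = (11/4)/(11/2) = 1/2; t_c = 0
T = 2·1/2 = 1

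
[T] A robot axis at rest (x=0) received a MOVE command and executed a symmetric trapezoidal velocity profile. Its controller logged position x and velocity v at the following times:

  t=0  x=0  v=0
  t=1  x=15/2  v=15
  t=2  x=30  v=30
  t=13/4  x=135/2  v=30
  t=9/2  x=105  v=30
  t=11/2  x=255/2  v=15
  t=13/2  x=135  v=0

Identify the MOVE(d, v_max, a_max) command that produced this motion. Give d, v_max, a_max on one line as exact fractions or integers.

d=135 v_max=30 a_max=15

final state: t=13/2, x=135, v=0 → d = 135
a_max = (15−0)/(1−0) = 15
max v = 30 over t∈[2,9/2] → v_max = 30
check: 30·(2+5/2) = 135 ✓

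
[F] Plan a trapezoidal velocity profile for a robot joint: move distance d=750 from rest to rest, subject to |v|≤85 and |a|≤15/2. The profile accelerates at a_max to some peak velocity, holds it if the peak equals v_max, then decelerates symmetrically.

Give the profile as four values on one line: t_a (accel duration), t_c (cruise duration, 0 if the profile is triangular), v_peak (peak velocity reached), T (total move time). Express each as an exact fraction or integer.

v_max²/a_max = 85²/(15/2) = 2890/3
750 < 2890/3 → triangular
v_peak = √(750·15/2) = √5625 = 75
t_a = 75/(15/2) = 10; t_c = 0
T = 2·10 = 20

t_a=10 t_c=0 v_peak=75 T=20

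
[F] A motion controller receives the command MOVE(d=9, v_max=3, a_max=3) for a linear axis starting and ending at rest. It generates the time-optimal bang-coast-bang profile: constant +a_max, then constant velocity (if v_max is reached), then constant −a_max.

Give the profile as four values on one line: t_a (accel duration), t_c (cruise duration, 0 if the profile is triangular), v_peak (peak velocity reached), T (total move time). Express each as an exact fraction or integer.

v_max²/a_max = 3²/3 = 3
9 ≥ 3 → trapezoidal
t_a = 3/3 = 1; v_peak = 3
d_cruise = 9 − 3 = 6; t_c = 6/3 = 2
T = 2·1 + 2 = 4

t_a=1 t_c=2 v_peak=3 T=4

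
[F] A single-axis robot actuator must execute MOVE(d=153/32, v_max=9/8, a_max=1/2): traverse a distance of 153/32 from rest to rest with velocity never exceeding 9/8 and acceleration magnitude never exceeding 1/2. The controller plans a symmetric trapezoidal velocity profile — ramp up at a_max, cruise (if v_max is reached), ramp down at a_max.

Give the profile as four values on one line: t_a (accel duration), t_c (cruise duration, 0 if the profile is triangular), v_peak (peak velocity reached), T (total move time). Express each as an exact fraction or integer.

v_max²/a_max = (9/8)²/(1/2) = 81/32
153/32 ≥ 81/32 ⇒ cruise phase
t_a = (9/8)/(1/2) = 9/4; v_peak = 9/8
d_cruise = 153/32 − 81/32 = 9/4; t_c = (9/4)/(9/8) = 2
T = 2·9/4 + 2 = 13/2

t_a=9/4 t_c=2 v_peak=9/8 T=13/2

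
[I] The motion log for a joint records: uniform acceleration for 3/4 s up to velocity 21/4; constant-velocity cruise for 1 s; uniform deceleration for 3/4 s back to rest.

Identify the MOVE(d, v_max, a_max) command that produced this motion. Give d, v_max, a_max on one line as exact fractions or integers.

a_max = (21/4)/(3/4) = 7
d_a = ½·21/4·3/4 = 63/32; d_c = 21/4·1 = 21/4
d = 2·63/32 + 21/4 = 147/16
t_c = 1 > 0 so v_max = 21/4

d=147/16 v_max=21/4 a_max=7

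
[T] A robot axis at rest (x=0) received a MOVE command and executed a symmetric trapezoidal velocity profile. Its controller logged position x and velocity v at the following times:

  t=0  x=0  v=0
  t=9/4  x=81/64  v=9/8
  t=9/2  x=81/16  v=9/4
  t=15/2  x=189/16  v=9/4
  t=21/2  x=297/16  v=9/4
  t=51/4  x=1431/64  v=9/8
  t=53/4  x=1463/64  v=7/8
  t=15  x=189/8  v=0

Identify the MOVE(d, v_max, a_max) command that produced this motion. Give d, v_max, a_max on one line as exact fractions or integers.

final state: t=15, x=189/8, v=0 → d = 189/8
a_max = (9/8−0)/(9/4−0) = 1/2
max v = 9/4 over t∈[9/2,21/2] → v_max = 9/4
check: 9/4·(9/2+6) = 189/8 ✓

d=189/8 v_max=9/4 a_max=1/2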